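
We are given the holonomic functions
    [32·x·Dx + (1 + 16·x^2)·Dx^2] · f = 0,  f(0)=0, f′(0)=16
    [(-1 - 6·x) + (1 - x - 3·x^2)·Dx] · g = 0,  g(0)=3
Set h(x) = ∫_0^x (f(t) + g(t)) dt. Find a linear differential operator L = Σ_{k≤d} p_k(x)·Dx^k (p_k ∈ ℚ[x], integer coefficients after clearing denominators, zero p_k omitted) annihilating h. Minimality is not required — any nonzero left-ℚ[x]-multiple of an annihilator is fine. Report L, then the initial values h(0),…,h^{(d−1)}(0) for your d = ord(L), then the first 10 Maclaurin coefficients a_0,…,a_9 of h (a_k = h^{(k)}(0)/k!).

f: a_k = 0, 16, 0, -256/3, 0, 4096/5, 0, -65536/7, 0, 1048576/9, …
g: a_k = 3, 3, 12, 21, 57, 120, 291, 651, 1524, 3477, …
f+g: L₀ = lclm(L_f,L_g), ord ≤ 2+1.
Integrate: L := L₀·Dx.
L = (128 - 512·x - 10560·x^2 - 25344·x^3 - 95904·x^4 - 41472·x^6)·Dx^2 + (-37 - 208·x + 206·x^2 - 1476·x^3 - 24336·x^4 - 66528·x^5 - 6912·x^6 - 41472·x^7)·Dx^3 + (4 + 21·x + 198·x^2 + 90·x^3 + 1775·x^4 - 4080·x^5 - 6336·x^6 - 2304·x^7 - 6912·x^8)·Dx^4  (order 4).
h: a_k = 0, 3, 19/2, 4, -193/12, 57/5, 2348/15, 291/7, -60979/56, 508/3, …
ICs: h(0) = 0, h′(0) = 3, h′′(0) = 19, h′′′(0) = 24.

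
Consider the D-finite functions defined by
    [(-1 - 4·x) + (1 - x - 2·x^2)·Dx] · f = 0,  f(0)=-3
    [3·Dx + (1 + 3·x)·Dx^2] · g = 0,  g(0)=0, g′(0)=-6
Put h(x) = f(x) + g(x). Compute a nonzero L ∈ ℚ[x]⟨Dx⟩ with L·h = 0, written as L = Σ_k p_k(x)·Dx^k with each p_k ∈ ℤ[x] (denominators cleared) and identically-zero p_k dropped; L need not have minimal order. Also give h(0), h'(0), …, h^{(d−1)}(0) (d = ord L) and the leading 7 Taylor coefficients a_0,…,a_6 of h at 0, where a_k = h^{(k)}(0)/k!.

L = (66 + 270·x + 576·x^2 + 336·x^3 + 288·x^4)·Dx + (4 + 96·x + 492·x^2 + 832·x^3 + 696·x^4 + 480·x^5)·Dx^2 + (-3 - 19·x - 25·x^2 + 39·x^3 + 116·x^4 + 164·x^5 + 96·x^6)·Dx^3  (order 3).
h: a_k = -3, -9, 0, -33, 15/2, -801/5, 114, …
ICs: h(0) = -3, h′(0) = -9, h′′(0) = 0.

f: a_k = -3, -3, -9, -15, -33, -63, -129, …
g: a_k = 0, -6, 9, -18, 81/2, -486/5, 243, …
h₀=f+g: left-lcm gives L₀, ord ≤ 3.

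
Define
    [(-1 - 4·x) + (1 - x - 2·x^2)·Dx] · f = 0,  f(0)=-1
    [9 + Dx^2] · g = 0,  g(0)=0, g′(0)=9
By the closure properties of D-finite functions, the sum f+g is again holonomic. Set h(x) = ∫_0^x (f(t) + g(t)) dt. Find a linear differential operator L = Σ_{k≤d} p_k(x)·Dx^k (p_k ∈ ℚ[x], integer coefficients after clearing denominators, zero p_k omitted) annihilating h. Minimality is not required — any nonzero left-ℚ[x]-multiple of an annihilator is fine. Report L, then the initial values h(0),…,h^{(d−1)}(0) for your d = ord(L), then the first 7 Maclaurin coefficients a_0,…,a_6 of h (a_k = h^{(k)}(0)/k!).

L = (117 + 486·x + 135·x^2 + 360·x^3 + 540·x^4 + 432·x^5)·Dx + (-45 + 63·x + 81·x^2 - 153·x^3 - 18·x^4 + 324·x^5 + 216·x^6)·Dx^2 + (13 + 54·x + 15·x^2 + 40·x^3 + 60·x^4 + 48·x^5)·Dx^3 + (-5 + 7·x + 9·x^2 - 17·x^3 - 2·x^4 + 36·x^5 + 24·x^6)·Dx^4  (order 4).
h: a_k = 0, -1, 4, -1, -37/8, -11/5, -199/80, …
ICs: h(0) = 0, h′(0) = -1, h′′(0) = 8, h′′′(0) = -6.

f: a_k = -1, -1, -3, -5, -11, -21, -43, …
g: a_k = 0, 9, 0, -27/2, 0, 243/40, 0, …
Weyl lclm of L_f,L_g ⇒ L₀ (ord ≤ 3).
∫: right-multiply L₀ by Dx.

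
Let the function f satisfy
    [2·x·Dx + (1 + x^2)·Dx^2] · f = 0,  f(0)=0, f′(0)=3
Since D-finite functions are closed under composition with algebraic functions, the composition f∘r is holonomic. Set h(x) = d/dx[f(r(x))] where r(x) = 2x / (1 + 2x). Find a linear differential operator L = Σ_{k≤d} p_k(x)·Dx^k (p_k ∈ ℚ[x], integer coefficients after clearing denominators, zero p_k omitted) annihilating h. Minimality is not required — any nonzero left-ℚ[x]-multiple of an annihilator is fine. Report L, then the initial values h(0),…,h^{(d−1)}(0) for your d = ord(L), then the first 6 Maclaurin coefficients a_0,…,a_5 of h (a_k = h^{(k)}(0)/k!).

L = (4 + 16·x) + (1 + 4·x + 8·x^2)·Dx  (order 1).
h: a_k = 6, -24, 48, 0, -384, 1536, …
ICs: h(0) = 6.

f: a_k = 0, 3, 0, -1, 0, 3/5, …
Change of var in L_f (x↦r) gives L₀.
h₀' ⇒ L via d/dx closure of L₀.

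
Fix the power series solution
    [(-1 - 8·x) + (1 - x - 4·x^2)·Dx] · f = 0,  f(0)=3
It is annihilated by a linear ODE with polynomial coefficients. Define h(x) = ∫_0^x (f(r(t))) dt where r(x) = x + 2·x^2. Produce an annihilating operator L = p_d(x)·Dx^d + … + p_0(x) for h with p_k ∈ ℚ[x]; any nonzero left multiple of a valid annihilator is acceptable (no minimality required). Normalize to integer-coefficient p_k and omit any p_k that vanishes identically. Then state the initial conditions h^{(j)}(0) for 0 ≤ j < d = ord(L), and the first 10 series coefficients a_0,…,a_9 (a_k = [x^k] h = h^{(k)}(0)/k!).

f: a_k = 3, 3, 15, 27, 87, 195, 543, 1323, 3495, 8787, …
h₀=f(r): pull back L_f along r ⇒ L₀.
h=∫₀ˣh₀: take L = L₀·Dx.
L = (1 + 12·x + 48·x^2 + 64·x^3)·Dx + (-1 + x + 6·x^2 + 16·x^3 + 16·x^4)·Dx^2  (order 2).
h: a_k = 0, 3, 3/2, 7, 87/4, 309/5, 405/2, 4797/7, 18423/8, 23863/3, …
ICs: h(0) = 0, h′(0) = 3.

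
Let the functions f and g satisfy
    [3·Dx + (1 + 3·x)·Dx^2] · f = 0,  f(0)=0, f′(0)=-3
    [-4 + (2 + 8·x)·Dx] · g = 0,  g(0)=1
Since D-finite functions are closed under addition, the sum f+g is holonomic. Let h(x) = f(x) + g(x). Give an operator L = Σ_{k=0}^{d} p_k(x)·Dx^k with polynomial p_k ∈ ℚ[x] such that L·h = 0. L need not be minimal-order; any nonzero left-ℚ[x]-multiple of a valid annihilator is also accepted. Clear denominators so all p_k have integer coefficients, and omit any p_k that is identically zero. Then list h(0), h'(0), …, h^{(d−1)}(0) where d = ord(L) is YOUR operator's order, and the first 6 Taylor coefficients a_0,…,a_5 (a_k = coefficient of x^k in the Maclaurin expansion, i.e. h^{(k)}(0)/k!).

L = 36·x·Dx + (6 + 72·x + 180·x^2)·Dx^2 + (1 + 13·x + 54·x^2 + 72·x^3)·Dx^3  (order 3).
h: a_k = 1, -1, 5/2, -5, 41/4, -103/5, …
ICs: h(0) = 1, h′(0) = -1, h′′(0) = 5.

f: a_k = 0, -3, 9/2, -9, 81/4, -243/5, …
g: a_k = 1, 2, -2, 4, -10, 28, …
f+g: L₀ = lclm(L_f,L_g), ord ≤ 2+1.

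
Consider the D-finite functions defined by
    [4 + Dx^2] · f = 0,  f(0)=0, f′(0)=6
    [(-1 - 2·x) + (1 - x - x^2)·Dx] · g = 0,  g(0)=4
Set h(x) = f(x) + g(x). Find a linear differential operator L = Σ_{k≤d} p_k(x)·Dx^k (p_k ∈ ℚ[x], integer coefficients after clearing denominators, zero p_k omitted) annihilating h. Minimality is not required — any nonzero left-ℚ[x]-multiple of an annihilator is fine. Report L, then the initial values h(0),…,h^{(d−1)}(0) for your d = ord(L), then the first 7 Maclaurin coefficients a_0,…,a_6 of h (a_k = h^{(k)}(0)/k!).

L = (-44 - 96·x - 32·x^2 - 48·x^3 - 40·x^4 - 16·x^5) + (16 - 20·x - 8·x^2 + 16·x^3 - 12·x^4 - 24·x^5 - 8·x^6)·Dx + (-11 - 24·x - 8·x^2 - 12·x^3 - 10·x^4 - 4·x^5)·Dx^2 + (4 - 5·x - 2·x^2 + 4·x^3 - 3·x^4 - 6·x^5 - 2·x^6)·Dx^3  (order 3).
h: a_k = 4, 10, 8, 8, 20, 164/5, 52, …
ICs: h(0) = 4, h′(0) = 10, h′′(0) = 16.

f: a_k = 0, 6, 0, -4, 0, 4/5, 0, …
g: a_k = 4, 4, 8, 12, 20, 32, 52, …
Sum ⇒ L₀ = lclm(L_f,L_g) in ℚ(x)⟨Dx⟩.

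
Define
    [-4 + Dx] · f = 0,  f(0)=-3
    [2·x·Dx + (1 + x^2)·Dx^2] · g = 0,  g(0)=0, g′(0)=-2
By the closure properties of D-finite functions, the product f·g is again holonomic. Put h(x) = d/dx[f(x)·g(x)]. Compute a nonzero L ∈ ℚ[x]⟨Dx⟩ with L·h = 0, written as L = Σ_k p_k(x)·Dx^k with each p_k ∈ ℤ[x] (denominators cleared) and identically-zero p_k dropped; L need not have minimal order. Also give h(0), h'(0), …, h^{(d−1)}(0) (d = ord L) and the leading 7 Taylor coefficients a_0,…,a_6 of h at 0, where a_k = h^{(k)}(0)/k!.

L = (28 - 32·x + 76·x^2 - 32·x^3 + 32·x^4) + (-15 + 12·x - 35·x^2 + 12·x^3 - 16·x^4)·Dx + (2 - x + 4·x^2 - x^3 + 2·x^4)·Dx^2  (order 2).
h: a_k = 6, 48, 138, 224, 246, 208, 754/5, …
ICs: h(0) = 6, h′(0) = 48.

f: a_k = -3, -12, -24, -32, -32, -128/5, -256/15, …
g: a_k = 0, -2, 0, 2/3, 0, -2/5, 0, …
f·g: L₀ = L_f ⊗_s L_g, ord ≤ 1·2.
h₀' ⇒ L via d/dx closure of L₀.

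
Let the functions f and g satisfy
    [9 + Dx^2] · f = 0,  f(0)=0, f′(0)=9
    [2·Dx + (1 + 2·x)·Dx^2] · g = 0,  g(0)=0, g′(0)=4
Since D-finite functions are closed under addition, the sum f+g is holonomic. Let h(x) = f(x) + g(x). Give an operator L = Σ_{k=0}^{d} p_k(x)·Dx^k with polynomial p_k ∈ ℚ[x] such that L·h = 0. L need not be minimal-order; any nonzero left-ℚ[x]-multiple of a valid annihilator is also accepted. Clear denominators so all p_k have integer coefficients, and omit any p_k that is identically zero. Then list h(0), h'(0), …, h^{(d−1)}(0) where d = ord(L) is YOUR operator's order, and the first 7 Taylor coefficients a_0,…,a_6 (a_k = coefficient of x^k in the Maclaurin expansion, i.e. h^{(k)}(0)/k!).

f: a_k = 0, 9, 0, -27/2, 0, 243/40, 0, …
g: a_k = 0, 4, -4, 16/3, -8, 64/5, -64/3, …
L₀ := lclm(L_f,L_g); ord L₀ ≤ 2+2.
L = (594 + 648·x + 648·x^2)·Dx + (153 + 630·x + 972·x^2 + 648·x^3)·Dx^2 + (66 + 72·x + 72·x^2)·Dx^3 + (17 + 70·x + 108·x^2 + 72·x^3)·Dx^4  (order 4).
h: a_k = 0, 13, -4, -49/6, -8, 151/8, -64/3, …
ICs: h(0) = 0, h′(0) = 13, h′′(0) = -8, h′′′(0) = -49.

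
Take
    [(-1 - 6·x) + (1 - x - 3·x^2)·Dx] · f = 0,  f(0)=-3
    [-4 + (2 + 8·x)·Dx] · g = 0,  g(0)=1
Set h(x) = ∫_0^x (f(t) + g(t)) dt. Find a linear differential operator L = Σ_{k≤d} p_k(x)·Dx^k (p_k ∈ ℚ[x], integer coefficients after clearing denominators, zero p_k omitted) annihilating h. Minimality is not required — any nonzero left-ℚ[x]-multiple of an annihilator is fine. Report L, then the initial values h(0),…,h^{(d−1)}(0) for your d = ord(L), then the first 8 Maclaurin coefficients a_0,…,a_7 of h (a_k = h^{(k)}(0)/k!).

f: a_k = -3, -3, -12, -21, -57, -120, -291, -651, …
g: a_k = 1, 2, -2, 4, -10, 28, -84, 264, …
h₀=f+g: left-lcm gives L₀, ord ≤ 2.
h=∫h₀ ⇒ L = L₀·Dx.
L = (-20 - 120·x - 216·x^2 - 360·x^3)·Dx + (12 + 74·x + 306·x^2 + 744·x^3 + 900·x^4)·Dx^2 + (1 - 9·x - 73·x^2 - 18·x^3 + 354·x^4 + 360·x^5)·Dx^3  (order 3).
h: a_k = 0, -2, -1/2, -14/3, -17/4, -67/5, -46/3, -375/7, …
ICs: h(0) = 0, h′(0) = -2, h′′(0) = -1.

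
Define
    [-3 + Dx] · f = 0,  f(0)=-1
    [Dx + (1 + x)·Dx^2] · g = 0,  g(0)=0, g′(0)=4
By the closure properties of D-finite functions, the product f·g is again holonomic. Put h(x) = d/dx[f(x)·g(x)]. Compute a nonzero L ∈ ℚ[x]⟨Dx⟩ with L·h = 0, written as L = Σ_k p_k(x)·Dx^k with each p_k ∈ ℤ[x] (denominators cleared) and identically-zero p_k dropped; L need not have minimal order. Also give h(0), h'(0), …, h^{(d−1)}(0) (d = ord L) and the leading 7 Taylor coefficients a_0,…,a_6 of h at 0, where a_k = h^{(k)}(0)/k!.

f: a_k = -1, -3, -9/2, -9/2, -27/8, -81/40, -81/80, …
g: a_k = 0, 4, -2, 4/3, -1, 4/5, -2/3, …
L₀ := L_f ⊗_s L_g (sym. prod.), ord ≤ 2.
Derive L from L₀ (diff closure).
L = (15 + 36·x + 27·x^2) + (-11 - 27·x - 18·x^2)·Dx + (2 + 5·x + 3·x^2)·Dx^2  (order 2).
h: a_k = -4, -20, -40, -48, -83/2, -55/2, -76/5, …
ICs: h(0) = -4, h′(0) = -20.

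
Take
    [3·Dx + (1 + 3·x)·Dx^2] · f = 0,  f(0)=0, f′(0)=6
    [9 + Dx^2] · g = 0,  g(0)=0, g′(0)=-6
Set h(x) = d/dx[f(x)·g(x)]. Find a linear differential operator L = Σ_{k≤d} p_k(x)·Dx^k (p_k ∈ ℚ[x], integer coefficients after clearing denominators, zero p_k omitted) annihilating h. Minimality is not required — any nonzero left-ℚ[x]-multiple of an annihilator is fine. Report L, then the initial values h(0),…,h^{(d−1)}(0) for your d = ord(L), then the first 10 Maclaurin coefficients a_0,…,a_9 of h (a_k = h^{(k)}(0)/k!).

f: a_k = 0, 6, -9, 18, -81/2, 486/5, -243, 4374/7, -6561/4, 4374, …
g: a_k = 0, -6, 0, 9, 0, -81/20, 0, 243/280, 0, -243/2240, …
h₀=f·g: eliminate ⇒ L₀, order ≤ 2·2.
Differentiate: ansatz ord ≤ ord L₀ ⇒ L.
L = (-675 - 3564·x - 10206·x^2 + 8748·x^3 + 94041·x^4 + 157464·x^5 + 78732·x^6) + (-216 - 864·x + 1620·x^2 + 14580·x^3 + 29160·x^4 + 17496·x^5)·Dx + (-84 - 396·x - 378·x^2 + 5832·x^3 + 23814·x^4 + 34992·x^5 + 17496·x^6)·Dx^2 + (-24 - 96·x + 180·x^2 + 1620·x^3 + 3240·x^4 + 1944·x^5)·Dx^3 + (-1 + 84·x^2 + 540·x^3 + 1485·x^4 + 1944·x^5 + 972·x^6)·Dx^4  (order 4).
h: a_k = 0, -72, 162, -216, 810, -2673, 158193/20, -164754/7, 492075/7, -117594261/560, …
ICs: h(0) = 0, h′(0) = -72, h′′(0) = 324, h′′′(0) = -1296.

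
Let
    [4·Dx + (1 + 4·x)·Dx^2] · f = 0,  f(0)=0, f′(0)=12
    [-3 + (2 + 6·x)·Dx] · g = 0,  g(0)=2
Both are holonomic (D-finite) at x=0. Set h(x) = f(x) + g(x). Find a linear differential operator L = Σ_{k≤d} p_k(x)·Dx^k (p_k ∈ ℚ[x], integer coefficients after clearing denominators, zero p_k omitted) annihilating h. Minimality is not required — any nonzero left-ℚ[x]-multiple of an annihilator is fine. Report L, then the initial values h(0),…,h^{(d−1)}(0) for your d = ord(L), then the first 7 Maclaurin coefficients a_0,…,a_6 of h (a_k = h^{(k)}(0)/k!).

L = (84 + 144·x)·Dx + (101 + 552·x + 720·x^2)·Dx^2 + (10 + 94·x + 288·x^2 + 288·x^3)·Dx^3  (order 3).
h: a_k = 2, 15, -105/4, 539/8, -12693/64, 401721/640, -1063885/512, …
ICs: h(0) = 2, h′(0) = 15, h′′(0) = -105/2.

f: a_k = 0, 12, -24, 64, -192, 3072/5, -2048, …
g: a_k = 2, 3, -9/4, 27/8, -405/64, 1701/128, -15309/512, …
h₀=f+g: left-lcm gives L₀, ord ≤ 3.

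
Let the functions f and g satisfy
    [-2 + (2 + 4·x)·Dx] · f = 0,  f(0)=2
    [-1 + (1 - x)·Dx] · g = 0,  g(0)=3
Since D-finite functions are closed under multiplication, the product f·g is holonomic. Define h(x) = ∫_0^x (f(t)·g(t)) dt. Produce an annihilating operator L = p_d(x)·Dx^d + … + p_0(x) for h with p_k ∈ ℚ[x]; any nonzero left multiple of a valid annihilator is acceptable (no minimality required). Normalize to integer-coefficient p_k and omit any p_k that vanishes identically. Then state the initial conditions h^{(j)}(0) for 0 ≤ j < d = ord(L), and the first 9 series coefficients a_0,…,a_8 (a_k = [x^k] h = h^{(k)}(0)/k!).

L = (2 + x)·Dx + (-1 - x + 2·x^2)·Dx^2  (order 2).
h: a_k = 0, 6, 6, 3, 3, 33/20, 9/4, 45/56, 9/4, …
ICs: h(0) = 0, h′(0) = 6.

f: a_k = 2, 2, -1, 1, -5/4, 7/4, -21/8, 33/8, -429/64, …
g: a_k = 3, 3, 3, 3, 3, 3, 3, 3, 3, …
Sym-product of L_f,L_g gives L₀ (≤ ord 1).
Integrate: L := L₀·Dx.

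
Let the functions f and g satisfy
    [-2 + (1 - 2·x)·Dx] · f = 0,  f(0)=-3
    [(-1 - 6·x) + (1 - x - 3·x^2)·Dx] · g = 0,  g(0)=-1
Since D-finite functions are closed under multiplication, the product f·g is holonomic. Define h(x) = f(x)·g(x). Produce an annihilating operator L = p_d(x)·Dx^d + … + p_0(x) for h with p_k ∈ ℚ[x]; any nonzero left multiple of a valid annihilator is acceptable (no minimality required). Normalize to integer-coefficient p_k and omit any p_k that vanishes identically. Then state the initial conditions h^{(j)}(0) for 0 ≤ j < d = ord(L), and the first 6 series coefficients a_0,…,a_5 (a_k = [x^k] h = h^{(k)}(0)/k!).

f: a_k = -3, -6, -12, -24, -48, -96, …
g: a_k = -1, -1, -4, -7, -19, -40, …
f·g: L₀ = L_f ⊗_s L_g, ord ≤ 1·1.
L = (-3 - 2·x + 18·x^2) + (1 - 3·x - x^2 + 6·x^3)·Dx  (order 1).
h: a_k = 3, 9, 30, 81, 219, 558, …
ICs: h(0) = 3.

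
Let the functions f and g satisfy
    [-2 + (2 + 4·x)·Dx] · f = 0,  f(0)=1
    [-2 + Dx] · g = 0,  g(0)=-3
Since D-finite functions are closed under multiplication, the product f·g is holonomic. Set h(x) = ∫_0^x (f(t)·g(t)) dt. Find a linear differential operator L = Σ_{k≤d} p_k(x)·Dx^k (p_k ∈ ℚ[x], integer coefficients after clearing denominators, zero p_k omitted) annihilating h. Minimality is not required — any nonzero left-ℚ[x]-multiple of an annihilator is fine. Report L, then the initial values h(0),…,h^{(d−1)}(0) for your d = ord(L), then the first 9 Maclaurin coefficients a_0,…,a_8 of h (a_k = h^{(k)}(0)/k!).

L = (-3 - 4·x)·Dx + (1 + 2·x)·Dx^2  (order 2).
h: a_k = 0, -3, -9/2, -7/2, -17/8, -33/40, -107/240, 89/1680, -1123/4480, …
ICs: h(0) = 0, h′(0) = -3.

f: a_k = 1, 1, -1/2, 1/2, -5/8, 7/8, -21/16, 33/16, -429/128, …
g: a_k = -3, -6, -6, -4, -2, -4/5, -4/15, -8/105, -2/105, …
Product ⇒ symmetric product L₀, ord ≤ 1.
h=∫h₀ ⇒ L = L₀·Dx.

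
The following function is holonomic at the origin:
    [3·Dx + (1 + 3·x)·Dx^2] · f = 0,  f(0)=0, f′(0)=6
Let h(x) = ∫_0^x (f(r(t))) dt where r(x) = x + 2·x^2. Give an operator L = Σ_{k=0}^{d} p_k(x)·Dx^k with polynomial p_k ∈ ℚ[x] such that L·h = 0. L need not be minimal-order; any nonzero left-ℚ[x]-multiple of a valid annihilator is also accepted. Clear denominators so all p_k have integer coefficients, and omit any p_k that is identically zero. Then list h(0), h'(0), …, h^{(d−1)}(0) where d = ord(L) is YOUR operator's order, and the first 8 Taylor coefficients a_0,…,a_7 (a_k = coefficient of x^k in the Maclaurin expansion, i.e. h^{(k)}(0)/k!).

L = (-1 + 12·x + 24·x^2)·Dx^2 + (1 + 7·x + 18·x^2 + 24·x^3)·Dx^3  (order 3).
h: a_k = 0, 0, 3, 1, -9/2, 63/10, -9/5, -99/7, …
ICs: h(0) = 0, h′(0) = 0, h′′(0) = 6.

f: a_k = 0, 6, -9, 18, -81/2, 486/5, -243, 4374/7, …
Substitute x→r, Dx→(1/r')Dx; clear ⇒ L₀.
Integrate: L := L₀·Dx.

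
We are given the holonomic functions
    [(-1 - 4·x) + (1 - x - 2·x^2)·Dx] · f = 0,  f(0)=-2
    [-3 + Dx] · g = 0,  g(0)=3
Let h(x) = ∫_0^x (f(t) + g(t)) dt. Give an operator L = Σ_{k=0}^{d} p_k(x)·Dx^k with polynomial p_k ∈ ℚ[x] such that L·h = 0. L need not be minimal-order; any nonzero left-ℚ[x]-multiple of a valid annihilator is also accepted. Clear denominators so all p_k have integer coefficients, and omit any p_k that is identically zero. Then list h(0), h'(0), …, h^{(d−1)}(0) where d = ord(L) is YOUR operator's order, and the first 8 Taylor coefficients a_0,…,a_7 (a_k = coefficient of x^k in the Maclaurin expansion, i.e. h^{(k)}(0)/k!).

L = (-9 - 9·x - 126·x^2 - 72·x^3)·Dx + (-3 + 30·x + 51·x^2 - 36·x^3 - 36·x^4)·Dx^2 + (2 - 9·x - 3·x^2 + 20·x^3 + 12·x^4)·Dx^3  (order 3).
h: a_k = 0, 1, 7/2, 5/2, 7/8, -19/8, -479/80, -6637/560, …
ICs: h(0) = 0, h′(0) = 1, h′′(0) = 7.

f: a_k = -2, -2, -6, -10, -22, -42, -86, -170, …
g: a_k = 3, 9, 27/2, 27/2, 81/8, 243/40, 243/80, 729/560, …
h₀=f+g: left-lcm gives L₀, ord ≤ 2.
Integrate: L := L₀·Dx.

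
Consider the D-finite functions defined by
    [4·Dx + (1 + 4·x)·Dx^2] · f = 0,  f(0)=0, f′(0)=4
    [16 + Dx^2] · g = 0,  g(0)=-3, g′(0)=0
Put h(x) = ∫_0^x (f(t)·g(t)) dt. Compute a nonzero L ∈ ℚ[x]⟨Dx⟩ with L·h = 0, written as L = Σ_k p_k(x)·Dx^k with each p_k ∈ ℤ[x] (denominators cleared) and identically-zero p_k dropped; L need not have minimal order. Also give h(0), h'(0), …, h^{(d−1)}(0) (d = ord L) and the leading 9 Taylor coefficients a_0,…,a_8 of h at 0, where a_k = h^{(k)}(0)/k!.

f: a_k = 0, 4, -8, 64/3, -64, 1024/5, -2048/3, 16384/7, -8192, …
g: a_k = -3, 0, 24, 0, -32, 0, 256/15, 0, -512/105, …
L₀ := L_f ⊗_s L_g (sym. prod.), ord ≤ 4.
∫: right-multiply L₀ by Dx.
L = (-768 + 6144·x + 77824·x^2 + 262144·x^3 + 262144·x^4)·Dx + (256 + 5120·x + 24576·x^2 + 32768·x^3)·Dx^2 + (1280·x + 10752·x^2 + 32768·x^3 + 32768·x^4)·Dx^3 + (16 + 320·x + 1536·x^2 + 2048·x^3)·Dx^4 + (3 + 56·x + 368·x^2 + 1024·x^3 + 1024·x^4)·Dx^5  (order 5).
h: a_k = 0, 0, -6, 8, 8, 0, -192/5, 768/7, -11904/35, …
ICs: h(0) = 0, h′(0) = 0, h′′(0) = -12, h′′′(0) = 48, h′′′′(0) = 192.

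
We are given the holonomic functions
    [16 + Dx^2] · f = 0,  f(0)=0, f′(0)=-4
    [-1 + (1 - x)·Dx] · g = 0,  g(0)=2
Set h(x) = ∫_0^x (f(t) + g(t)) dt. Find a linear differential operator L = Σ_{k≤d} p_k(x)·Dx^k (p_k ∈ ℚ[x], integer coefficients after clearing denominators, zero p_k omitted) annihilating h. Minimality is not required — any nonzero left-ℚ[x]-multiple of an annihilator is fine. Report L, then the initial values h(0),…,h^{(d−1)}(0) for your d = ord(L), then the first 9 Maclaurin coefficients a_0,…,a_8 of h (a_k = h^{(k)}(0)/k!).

f: a_k = 0, -4, 0, 32/3, 0, -128/15, 0, 1024/315, 0, …
g: a_k = 2, 2, 2, 2, 2, 2, 2, 2, 2, …
h₀=f+g: left-lcm gives L₀, ord ≤ 3.
Integrate: L := L₀·Dx.
L = (-176 + 256·x - 128·x^2)·Dx + (144 - 400·x + 384·x^2 - 128·x^3)·Dx^2 + (-11 + 16·x - 8·x^2)·Dx^3 + (9 - 25·x + 24·x^2 - 8·x^3)·Dx^4  (order 4).
h: a_k = 0, 2, -1, 2/3, 19/6, 2/5, -49/45, 2/7, 827/1260, …
ICs: h(0) = 0, h′(0) = 2, h′′(0) = -2, h′′′(0) = 4.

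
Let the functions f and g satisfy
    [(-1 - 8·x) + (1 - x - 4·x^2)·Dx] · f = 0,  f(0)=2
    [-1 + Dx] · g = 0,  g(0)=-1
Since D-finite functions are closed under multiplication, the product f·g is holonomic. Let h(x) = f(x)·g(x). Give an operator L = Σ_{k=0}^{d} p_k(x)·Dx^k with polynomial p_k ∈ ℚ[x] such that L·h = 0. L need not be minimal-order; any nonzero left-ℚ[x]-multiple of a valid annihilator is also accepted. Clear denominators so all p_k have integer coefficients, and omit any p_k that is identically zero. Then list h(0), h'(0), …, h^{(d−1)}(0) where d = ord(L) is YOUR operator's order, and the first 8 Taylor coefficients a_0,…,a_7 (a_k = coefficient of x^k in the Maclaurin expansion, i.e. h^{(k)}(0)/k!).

L = (2 + 7·x - 4·x^2) + (-1 + x + 4·x^2)·Dx  (order 1).
h: a_k = -2, -4, -13, -88/3, -977/12, -5963/30, -188797/360, -831287/630, …
ICs: h(0) = -2.

f: a_k = 2, 2, 10, 18, 58, 130, 362, 882, …
g: a_k = -1, -1, -1/2, -1/6, -1/24, -1/120, -1/720, -1/5040, …
L₀ := L_f ⊗_s L_g (sym. prod.), ord ≤ 1.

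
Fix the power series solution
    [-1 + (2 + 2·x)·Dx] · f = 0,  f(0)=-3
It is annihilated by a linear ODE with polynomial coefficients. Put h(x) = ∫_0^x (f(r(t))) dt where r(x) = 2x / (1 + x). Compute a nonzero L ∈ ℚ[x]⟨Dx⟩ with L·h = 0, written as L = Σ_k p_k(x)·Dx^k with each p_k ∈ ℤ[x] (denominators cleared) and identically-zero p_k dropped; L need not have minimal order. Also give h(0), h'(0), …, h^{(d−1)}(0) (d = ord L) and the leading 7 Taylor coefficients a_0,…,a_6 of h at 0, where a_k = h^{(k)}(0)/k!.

f: a_k = -3, -3/2, 3/8, -3/16, 15/128, -21/256, 63/1024, …
Change of var in L_f (x↦r) gives L₀.
Integrate: L := L₀·Dx.
L = -Dx + (1 + 4·x + 3·x^2)·Dx^2  (order 2).
h: a_k = 0, -3, -3/2, 3/2, -15/8, 111/40, -75/16, …
ICs: h(0) = 0, h′(0) = -3.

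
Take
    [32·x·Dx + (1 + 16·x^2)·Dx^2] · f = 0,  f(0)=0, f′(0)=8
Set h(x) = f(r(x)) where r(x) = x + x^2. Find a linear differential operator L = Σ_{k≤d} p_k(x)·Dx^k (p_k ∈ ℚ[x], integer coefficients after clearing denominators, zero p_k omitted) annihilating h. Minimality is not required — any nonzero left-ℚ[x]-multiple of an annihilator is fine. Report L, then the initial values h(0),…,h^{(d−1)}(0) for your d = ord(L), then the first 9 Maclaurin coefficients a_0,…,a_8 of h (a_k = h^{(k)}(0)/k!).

f: a_k = 0, 8, 0, -128/3, 0, 2048/5, 0, -32768/7, 0, …
f∘r: x↦r, Dx↦Dx/r' in L_f ⇒ L₀.
L = (-2 + 32·x + 128·x^2 + 192·x^3 + 96·x^4)·Dx + (1 + 2·x + 16·x^2 + 64·x^3 + 80·x^4 + 32·x^5)·Dx^2  (order 2).
h: a_k = 0, 8, 8, -128/3, -128, 1408/5, 6016/3, -4096/7, -28672, …
ICs: h(0) = 0, h′(0) = 8.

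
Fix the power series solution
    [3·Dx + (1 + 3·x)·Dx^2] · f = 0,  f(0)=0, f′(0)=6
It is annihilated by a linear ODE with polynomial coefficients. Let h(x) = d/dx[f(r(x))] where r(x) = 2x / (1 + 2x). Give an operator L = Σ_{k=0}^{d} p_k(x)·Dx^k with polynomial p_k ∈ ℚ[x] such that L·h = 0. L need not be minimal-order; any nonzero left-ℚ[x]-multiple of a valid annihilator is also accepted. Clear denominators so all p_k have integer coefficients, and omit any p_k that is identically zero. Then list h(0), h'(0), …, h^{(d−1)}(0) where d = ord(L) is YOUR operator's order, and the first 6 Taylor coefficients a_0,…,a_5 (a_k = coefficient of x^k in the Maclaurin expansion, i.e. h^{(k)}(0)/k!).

L = (10 + 32·x) + (1 + 10·x + 16·x^2)·Dx  (order 1).
h: a_k = 12, -120, 1008, -8160, 65472, -524160, …
ICs: h(0) = 12.

f: a_k = 0, 6, -9, 18, -81/2, 486/5, …
Change of var in L_f (x↦r) gives L₀.
Derive L from L₀ (diff closure).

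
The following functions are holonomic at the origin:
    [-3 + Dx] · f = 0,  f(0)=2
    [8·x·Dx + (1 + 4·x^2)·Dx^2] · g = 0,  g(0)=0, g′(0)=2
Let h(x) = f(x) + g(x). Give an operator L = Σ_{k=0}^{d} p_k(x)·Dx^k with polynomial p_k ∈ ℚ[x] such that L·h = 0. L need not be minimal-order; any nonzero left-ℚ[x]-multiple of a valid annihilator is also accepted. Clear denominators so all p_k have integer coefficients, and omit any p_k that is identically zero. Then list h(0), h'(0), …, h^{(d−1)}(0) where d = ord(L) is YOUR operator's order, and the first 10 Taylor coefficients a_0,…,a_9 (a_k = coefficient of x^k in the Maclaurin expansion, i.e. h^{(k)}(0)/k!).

L = (24 - 72·x - 288·x^2 - 288·x^3)·Dx + (-17 + 24·x^2 - 144·x^4)·Dx^2 + (3 + 8·x + 24·x^2 + 32·x^3 + 48·x^4)·Dx^3  (order 3).
h: a_k = 2, 8, 9, 19/3, 27/4, 209/20, 81/40, -4877/280, 729/2240, 1149067/20160, …
ICs: h(0) = 2, h′(0) = 8, h′′(0) = 18.

f: a_k = 2, 6, 9, 9, 27/4, 81/20, 81/40, 243/280, 729/2240, 243/2240, …
g: a_k = 0, 2, 0, -8/3, 0, 32/5, 0, -128/7, 0, 512/9, …
h₀=f+g: left-lcm gives L₀, ord ≤ 3.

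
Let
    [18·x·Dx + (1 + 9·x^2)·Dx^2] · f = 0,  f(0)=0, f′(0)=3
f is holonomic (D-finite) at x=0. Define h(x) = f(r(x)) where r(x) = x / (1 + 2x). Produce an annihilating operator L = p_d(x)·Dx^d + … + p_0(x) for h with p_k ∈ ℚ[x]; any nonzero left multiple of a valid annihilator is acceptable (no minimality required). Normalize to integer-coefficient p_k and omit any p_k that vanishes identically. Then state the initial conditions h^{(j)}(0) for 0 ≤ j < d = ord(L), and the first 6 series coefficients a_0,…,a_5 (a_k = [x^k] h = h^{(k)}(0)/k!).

f: a_k = 0, 3, 0, -9, 0, 243/5, …
Substitute x→r, Dx→(1/r')Dx; clear ⇒ L₀.
L = (4 + 26·x)·Dx + (1 + 4·x + 13·x^2)·Dx^2  (order 2).
h: a_k = 0, 3, -6, 3, 30, -597/5, …
ICs: h(0) = 0, h′(0) = 3.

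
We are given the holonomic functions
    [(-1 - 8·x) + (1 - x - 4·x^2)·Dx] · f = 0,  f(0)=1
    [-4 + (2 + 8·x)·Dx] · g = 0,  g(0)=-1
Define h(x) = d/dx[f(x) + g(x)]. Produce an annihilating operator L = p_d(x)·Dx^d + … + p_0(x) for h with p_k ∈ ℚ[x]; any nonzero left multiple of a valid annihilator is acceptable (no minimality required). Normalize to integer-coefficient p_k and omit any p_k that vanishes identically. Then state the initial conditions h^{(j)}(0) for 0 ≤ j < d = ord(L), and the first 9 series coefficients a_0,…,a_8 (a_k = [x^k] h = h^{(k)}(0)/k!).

L = (-114 - 780·x - 2688·x^2 - 2688·x^3 - 3840·x^4) + (-21 - 420·x - 2778·x^2 - 7200·x^3 - 10272·x^4 - 11520·x^5)·Dx + (6 + 57·x + 153·x^2 + 4·x^3 - 816·x^4 - 2624·x^5 - 2560·x^6)·Dx^2  (order 2).
h: a_k = -1, 14, 15, 156, 185, 1590, 1239, 16184, 621, …
ICs: h(0) = -1, h′(0) = 14.

f: a_k = 1, 1, 5, 9, 29, 65, 181, 441, 1165, …
g: a_k = -1, -2, 2, -4, 10, -28, 84, -264, 858, …
f+g: L₀ = lclm(L_f,L_g), ord ≤ 1+1.
Differentiate: ansatz ord ≤ ord L₀ ⇒ L.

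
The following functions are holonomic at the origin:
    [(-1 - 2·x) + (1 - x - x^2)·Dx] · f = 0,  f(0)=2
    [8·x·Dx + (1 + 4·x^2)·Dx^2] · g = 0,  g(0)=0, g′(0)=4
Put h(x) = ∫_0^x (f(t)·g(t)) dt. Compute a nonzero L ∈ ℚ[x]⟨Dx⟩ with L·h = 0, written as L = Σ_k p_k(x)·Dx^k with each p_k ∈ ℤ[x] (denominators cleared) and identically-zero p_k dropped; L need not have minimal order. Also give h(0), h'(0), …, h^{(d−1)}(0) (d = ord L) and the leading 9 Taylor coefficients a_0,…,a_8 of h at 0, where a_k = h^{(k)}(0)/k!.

L = (2 + 8·x + 24·x^2)·Dx + (2 - 4·x + 16·x^2 + 24·x^3)·Dx^2 + (-1 + x - 3·x^2 + 4·x^3 + 4·x^4)·Dx^3  (order 3).
h: a_k = 0, 0, 4, 8/3, 4/3, 8/3, 332/45, 288/35, 377/105, …
ICs: h(0) = 0, h′(0) = 0, h′′(0) = 8.

f: a_k = 2, 2, 4, 6, 10, 16, 26, 42, 68, …
g: a_k = 0, 4, 0, -16/3, 0, 64/5, 0, -256/7, 0, …
Sym-product of L_f,L_g gives L₀ (≤ ord 2).
∫: right-multiply L₀ by Dx.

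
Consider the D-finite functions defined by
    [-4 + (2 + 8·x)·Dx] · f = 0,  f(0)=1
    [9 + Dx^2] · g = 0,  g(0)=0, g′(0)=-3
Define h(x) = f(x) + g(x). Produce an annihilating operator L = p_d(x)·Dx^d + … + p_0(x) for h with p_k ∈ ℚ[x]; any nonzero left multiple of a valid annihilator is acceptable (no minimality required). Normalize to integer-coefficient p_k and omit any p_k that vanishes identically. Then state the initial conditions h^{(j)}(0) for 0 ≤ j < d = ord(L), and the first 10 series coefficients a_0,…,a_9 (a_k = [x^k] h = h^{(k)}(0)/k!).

L = (-378 - 1296·x - 2592·x^2) + (45 + 828·x + 3888·x^2 + 5184·x^3)·Dx + (-42 - 144·x - 288·x^2)·Dx^2 + (5 + 92·x + 432·x^2 + 576·x^3)·Dx^3  (order 3).
h: a_k = 1, -1, -2, 17/2, -10, 1039/40, -84, 148083/560, -858, 12812557/4480, …
ICs: h(0) = 1, h′(0) = -1, h′′(0) = -4.

f: a_k = 1, 2, -2, 4, -10, 28, -84, 264, -858, 2860, …
g: a_k = 0, -3, 0, 9/2, 0, -81/40, 0, 243/560, 0, -243/4480, …
L₀ := lclm(L_f,L_g); ord L₀ ≤ 1+2.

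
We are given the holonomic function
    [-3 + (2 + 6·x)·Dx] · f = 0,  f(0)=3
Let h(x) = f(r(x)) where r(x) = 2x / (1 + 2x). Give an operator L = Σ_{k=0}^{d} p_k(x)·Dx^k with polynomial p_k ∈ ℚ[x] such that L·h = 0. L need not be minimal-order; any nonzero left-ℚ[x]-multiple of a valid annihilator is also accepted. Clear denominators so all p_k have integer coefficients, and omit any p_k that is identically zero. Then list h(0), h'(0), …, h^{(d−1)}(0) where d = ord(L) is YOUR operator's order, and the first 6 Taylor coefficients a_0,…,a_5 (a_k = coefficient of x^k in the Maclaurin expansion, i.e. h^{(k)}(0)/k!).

L = -3 + (1 + 10·x + 16·x^2)·Dx  (order 1).
h: a_k = 3, 9, -63/2, 261/2, -5031/8, 27207/8, …
ICs: h(0) = 3.

f: a_k = 3, 9/2, -27/8, 81/16, -1215/128, 5103/256, …
h₀=f(r): pull back L_f along r ⇒ L₀.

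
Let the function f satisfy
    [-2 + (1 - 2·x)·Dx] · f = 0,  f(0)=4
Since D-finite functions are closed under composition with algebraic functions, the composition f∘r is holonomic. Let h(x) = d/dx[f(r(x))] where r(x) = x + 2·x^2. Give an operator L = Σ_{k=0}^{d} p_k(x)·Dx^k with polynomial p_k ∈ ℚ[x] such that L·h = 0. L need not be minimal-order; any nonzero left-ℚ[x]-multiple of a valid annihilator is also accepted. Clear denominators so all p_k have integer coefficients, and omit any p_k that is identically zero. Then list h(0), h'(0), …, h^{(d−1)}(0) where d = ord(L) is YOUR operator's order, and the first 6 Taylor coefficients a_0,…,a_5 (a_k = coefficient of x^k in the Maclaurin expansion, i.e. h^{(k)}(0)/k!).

L = (8 + 24·x + 48·x^2) + (-1 - 2·x + 12·x^2 + 16·x^3)·Dx  (order 1).
h: a_k = 8, 64, 288, 1280, 5120, 19968, …
ICs: h(0) = 8.

f: a_k = 4, 8, 16, 32, 64, 128, …
f∘r: x↦r, Dx↦Dx/r' in L_f ⇒ L₀.
h=h₀': d/dx-closure on L₀ ⇒ L.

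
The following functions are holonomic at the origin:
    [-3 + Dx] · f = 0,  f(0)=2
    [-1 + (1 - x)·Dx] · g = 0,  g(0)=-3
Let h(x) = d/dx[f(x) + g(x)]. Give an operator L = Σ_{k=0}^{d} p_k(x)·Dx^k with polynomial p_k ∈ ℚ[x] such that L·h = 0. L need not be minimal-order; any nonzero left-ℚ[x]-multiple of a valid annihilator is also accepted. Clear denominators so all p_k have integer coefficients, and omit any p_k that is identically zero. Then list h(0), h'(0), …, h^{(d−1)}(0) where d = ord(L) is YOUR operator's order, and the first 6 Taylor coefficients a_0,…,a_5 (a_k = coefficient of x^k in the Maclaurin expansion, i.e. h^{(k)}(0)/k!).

L = 18·x + (3 - 18·x + 9·x^2)·Dx + (-1 + 4·x - 3·x^2)·Dx^2  (order 2).
h: a_k = 3, 12, 18, 15, 21/4, -117/20, …
ICs: h(0) = 3, h′(0) = 12.

f: a_k = 2, 6, 9, 9, 27/4, 81/20, …
g: a_k = -3, -3, -3, -3, -3, -3, …
Sum ⇒ L₀ = lclm(L_f,L_g) in ℚ(x)⟨Dx⟩.
Differentiate: ansatz ord ≤ ord L₀ ⇒ L.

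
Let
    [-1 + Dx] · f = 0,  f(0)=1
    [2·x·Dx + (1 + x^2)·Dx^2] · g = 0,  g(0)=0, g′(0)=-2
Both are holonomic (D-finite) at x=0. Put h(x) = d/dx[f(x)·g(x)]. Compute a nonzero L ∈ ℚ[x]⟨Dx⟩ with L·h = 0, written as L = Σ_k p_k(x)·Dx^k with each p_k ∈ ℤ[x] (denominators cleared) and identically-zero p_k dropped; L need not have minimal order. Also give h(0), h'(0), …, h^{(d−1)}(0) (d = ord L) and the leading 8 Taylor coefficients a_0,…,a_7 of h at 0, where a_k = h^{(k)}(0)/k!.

L = (1 + 5·x - 3·x^2 + x^3) + (-6·x + 4·x^2 - 2·x^3)·Dx + (-1 + x - x^2 + x^3)·Dx^2  (order 2).
h: a_k = -2, -4, -1, 4/3, -3/4, -11/6, 31/40, 113/63, …
ICs: h(0) = -2, h′(0) = -4.

f: a_k = 1, 1, 1/2, 1/6, 1/24, 1/120, 1/720, 1/5040, …
g: a_k = 0, -2, 0, 2/3, 0, -2/5, 0, 2/7, …
Product ⇒ symmetric product L₀, ord ≤ 2.
Differentiate: ansatz ord ≤ ord L₀ ⇒ L.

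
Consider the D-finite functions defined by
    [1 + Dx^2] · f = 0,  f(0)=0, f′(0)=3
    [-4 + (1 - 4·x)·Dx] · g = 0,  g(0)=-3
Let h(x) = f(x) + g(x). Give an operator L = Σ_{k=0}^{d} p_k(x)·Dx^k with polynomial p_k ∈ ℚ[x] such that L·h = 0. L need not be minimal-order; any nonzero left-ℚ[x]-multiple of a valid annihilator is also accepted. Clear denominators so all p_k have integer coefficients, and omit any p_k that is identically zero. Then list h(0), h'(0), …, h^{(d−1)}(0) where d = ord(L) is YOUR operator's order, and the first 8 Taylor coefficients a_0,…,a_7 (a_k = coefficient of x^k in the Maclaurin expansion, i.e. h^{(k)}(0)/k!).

L = (-388 + 32·x - 64·x^2) + (33 - 140·x + 48·x^2 - 64·x^3)·Dx + (-388 + 32·x - 64·x^2)·Dx^2 + (33 - 140·x + 48·x^2 - 64·x^3)·Dx^3  (order 3).
h: a_k = -3, -9, -48, -385/2, -768, -122879/40, -12288, -82575361/1680, …
ICs: h(0) = -3, h′(0) = -9, h′′(0) = -96.

f: a_k = 0, 3, 0, -1/2, 0, 1/40, 0, -1/1680, …
g: a_k = -3, -12, -48, -192, -768, -3072, -12288, -49152, …
Weyl lclm of L_f,L_g ⇒ L₀ (ord ≤ 3).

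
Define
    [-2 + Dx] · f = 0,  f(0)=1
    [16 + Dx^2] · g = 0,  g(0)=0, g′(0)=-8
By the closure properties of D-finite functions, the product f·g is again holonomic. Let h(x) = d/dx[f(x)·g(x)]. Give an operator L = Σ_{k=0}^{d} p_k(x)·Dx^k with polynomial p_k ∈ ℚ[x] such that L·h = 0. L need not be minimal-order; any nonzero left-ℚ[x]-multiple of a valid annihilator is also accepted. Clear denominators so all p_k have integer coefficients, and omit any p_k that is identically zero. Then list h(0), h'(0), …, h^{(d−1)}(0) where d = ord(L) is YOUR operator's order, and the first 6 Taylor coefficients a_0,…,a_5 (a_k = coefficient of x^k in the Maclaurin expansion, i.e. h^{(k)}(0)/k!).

f: a_k = 1, 2, 2, 4/3, 2/3, 4/15, …
g: a_k = 0, -8, 0, 64/3, 0, -256/15, …
Sym-product of L_f,L_g gives L₀ (≤ ord 2).
h₀' ⇒ L via d/dx closure of L₀.
L = 20 - 4·Dx + Dx^2  (order 2).
h: a_k = -8, -32, 16, 128, 304/3, -704/15, …
ICs: h(0) = -8, h′(0) = -32.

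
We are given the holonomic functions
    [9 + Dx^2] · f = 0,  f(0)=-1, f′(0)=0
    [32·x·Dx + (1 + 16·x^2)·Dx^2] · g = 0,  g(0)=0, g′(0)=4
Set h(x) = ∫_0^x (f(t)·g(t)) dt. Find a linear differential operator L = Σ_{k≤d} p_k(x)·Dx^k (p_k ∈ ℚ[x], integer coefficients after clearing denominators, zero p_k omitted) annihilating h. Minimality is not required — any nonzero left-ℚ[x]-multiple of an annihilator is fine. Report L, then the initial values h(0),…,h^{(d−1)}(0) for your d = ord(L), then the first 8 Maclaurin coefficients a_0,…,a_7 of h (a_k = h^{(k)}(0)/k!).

f: a_k = -1, 0, 9/2, 0, -27/8, 0, 81/80, 0, …
g: a_k = 0, 4, 0, -64/3, 0, 1024/5, 0, -16384/7, …
L₀ := L_f ⊗_s L_g (sym. prod.), ord ≤ 4.
h=∫₀ˣh₀: take L = L₀·Dx.
L = (16425 + 696384·x^2 + 2778624·x^4 + 11943936·x^6 + 47775744·x^8)·Dx + (23616·x + 543744·x^3 + 3981312·x^5 + 21233664·x^7)·Dx^2 + (2050 + 87168·x^2 + 470016·x^4 + 2654208·x^6 + 10616832·x^8)·Dx^3 + (2624·x + 60416·x^3 + 442368·x^5 + 2359296·x^7)·Dx^4 + (25 + 1088·x^2 + 17920·x^4 + 147456·x^6 + 589824·x^8)·Dx^5  (order 5).
h: a_k = 0, 0, -2, 0, 59/6, 0, -3143/60, 0, …
ICs: h(0) = 0, h′(0) = 0, h′′(0) = -4, h′′′(0) = 0, h′′′′(0) = 236.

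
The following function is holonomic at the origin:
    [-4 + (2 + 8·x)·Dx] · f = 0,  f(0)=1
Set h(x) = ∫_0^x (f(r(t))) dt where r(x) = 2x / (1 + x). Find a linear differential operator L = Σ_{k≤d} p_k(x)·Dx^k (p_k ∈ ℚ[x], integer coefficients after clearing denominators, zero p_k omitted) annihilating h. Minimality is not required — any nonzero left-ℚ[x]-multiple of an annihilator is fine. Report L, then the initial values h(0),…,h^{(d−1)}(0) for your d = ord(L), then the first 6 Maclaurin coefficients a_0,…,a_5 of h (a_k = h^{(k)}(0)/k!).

f: a_k = 1, 2, -2, 4, -10, 28, …
L₀ from L_f via x↦r, Dx↦r'^{-1}Dx.
h=∫₀ˣh₀: take L = L₀·Dx.
L = -4·Dx + (1 + 10·x + 9·x^2)·Dx^2  (order 2).
h: a_k = 0, 1, 2, -4, 13, -284/5, …
ICs: h(0) = 0, h′(0) = 1.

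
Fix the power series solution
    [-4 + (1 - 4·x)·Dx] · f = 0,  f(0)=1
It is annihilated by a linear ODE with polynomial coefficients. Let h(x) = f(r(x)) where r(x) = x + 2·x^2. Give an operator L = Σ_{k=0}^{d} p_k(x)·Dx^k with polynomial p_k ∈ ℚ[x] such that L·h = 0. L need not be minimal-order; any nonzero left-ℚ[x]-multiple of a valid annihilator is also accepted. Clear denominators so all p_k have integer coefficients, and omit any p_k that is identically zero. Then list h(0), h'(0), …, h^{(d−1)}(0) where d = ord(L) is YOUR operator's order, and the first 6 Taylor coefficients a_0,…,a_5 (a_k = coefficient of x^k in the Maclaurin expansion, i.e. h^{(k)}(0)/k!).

f: a_k = 1, 4, 16, 64, 256, 1024, …
Substitute x→r, Dx→(1/r')Dx; clear ⇒ L₀.
L = (4 + 16·x) + (-1 + 4·x + 8·x^2)·Dx  (order 1).
h: a_k = 1, 4, 24, 128, 704, 3840, …
ICs: h(0) = 1.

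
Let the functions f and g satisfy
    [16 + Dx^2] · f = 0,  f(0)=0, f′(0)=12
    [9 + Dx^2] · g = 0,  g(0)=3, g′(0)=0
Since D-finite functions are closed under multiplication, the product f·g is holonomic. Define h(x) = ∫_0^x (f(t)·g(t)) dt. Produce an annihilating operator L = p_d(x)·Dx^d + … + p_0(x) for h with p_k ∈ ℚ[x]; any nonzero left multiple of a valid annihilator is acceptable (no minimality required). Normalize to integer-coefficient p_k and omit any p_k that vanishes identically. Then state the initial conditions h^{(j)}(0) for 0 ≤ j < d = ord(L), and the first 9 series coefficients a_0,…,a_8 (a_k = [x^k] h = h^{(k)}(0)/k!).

L = 49·Dx + 50·Dx^3 + Dx^5  (order 5).
h: a_k = 0, 0, 18, 0, -129/2, 0, 2101/20, 0, -102943/1120, …
ICs: h(0) = 0, h′(0) = 0, h′′(0) = 36, h′′′(0) = 0, h′′′′(0) = -1548.

f: a_k = 0, 12, 0, -32, 0, 128/5, 0, -1024/105, 0, …
g: a_k = 3, 0, -27/2, 0, 81/8, 0, -243/80, 0, 2187/4480, …
f·g: L₀ = L_f ⊗_s L_g, ord ≤ 2·2.
h=∫₀ˣh₀: take L = L₀·Dx.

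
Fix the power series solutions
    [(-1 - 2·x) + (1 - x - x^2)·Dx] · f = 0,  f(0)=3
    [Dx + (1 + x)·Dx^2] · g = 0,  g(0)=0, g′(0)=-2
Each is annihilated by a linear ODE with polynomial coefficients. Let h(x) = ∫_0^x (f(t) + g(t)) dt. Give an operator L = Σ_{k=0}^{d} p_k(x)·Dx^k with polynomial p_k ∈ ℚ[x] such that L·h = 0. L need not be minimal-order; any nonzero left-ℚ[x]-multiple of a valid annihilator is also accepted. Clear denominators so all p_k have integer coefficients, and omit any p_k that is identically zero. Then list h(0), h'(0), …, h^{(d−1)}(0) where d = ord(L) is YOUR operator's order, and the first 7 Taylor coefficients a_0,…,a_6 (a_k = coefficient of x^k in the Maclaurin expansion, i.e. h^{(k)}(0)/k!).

L = (26 + 70·x + 76·x^2 + 36·x^3 + 12·x^4)·Dx^2 + (16 + 84·x + 160·x^2 + 144·x^3 + 74·x^4 + 20·x^5)·Dx^3 + (-5 - 11·x + x^2 + 23·x^3 + 29·x^4 + 17·x^5 + 4·x^6)·Dx^4  (order 4).
h: a_k = 0, 3, 1/2, 7/3, 25/12, 31/10, 59/15, …
ICs: h(0) = 0, h′(0) = 3, h′′(0) = 1, h′′′(0) = 14.

f: a_k = 3, 3, 6, 9, 15, 24, 39, …
g: a_k = 0, -2, 1, -2/3, 1/2, -2/5, 1/3, …
h₀=f+g: left-lcm gives L₀, ord ≤ 3.
h=∫h₀ ⇒ L = L₀·Dx.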